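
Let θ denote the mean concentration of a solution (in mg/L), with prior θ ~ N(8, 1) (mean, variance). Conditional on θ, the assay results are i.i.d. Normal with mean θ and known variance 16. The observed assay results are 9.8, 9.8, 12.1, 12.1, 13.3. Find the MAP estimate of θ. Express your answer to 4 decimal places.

n = 5; x̄ = (9.8 + 9.8 + 12.1 + 12.1 + 13.3)/5 = 57.1/5 = 11.42.
For a Normal prior and Normal likelihood with known variance, the posterior is Normal; its mode equals its mean, the precision-weighted average.
Prior precision 1/σ₀² = 1/1 = 1; data precision n/σ² = 5/16 = 0.3125.
θ̂ = (1·8 + 0.3125·11.42) / (1 + 0.3125) = 11.56875/1.3125 = 617/70 ≈ 8.8143.

θ̂_MAP = 8.8143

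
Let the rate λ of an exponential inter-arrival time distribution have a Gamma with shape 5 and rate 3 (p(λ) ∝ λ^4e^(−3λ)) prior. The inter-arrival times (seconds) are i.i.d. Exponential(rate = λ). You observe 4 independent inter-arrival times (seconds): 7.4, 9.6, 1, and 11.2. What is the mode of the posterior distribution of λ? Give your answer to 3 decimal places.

The Exponential(rate=λ) likelihood is ∝ λ^n e^(−λΣtᵢ). Here n = 4 and Σtᵢ = 7.4 + 9.6 + 1 + 11.2 = 29.2.
Posterior ∝ λ^4e^(−3λ) · λ^4e^(−29.2λ) = λ^8e^(−32.2λ), i.e. Gamma(9, 32.2).
Mode = (a−1)/b = 8/32.2 ≈ 0.248.

λ̂_MAP = 0.248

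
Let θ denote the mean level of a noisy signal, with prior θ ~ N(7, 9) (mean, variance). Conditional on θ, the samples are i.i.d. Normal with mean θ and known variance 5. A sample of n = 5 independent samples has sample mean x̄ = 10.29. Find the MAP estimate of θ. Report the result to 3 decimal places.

θ̂_MAP = 9.961

n = 5, x̄ = 10.29.
For a Normal prior and Normal likelihood with known variance, the posterior is Normal; its mode equals its mean, the precision-weighted average.
Prior precision 1/σ₀² = 1/9; data precision n/σ² = 5/5 = 1.
θ̂ = ((1/9)·7 + 1·10.29) / (1/9 + 1) = (9961/900)/(10/9) = 9.961.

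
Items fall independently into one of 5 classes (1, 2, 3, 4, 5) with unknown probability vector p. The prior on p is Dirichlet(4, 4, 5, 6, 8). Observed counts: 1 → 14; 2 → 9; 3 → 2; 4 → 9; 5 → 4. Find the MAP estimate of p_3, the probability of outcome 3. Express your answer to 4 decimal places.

The posterior is Dirichlet(αᵢ + nᵢ) = Dirichlet(18, 13, 7, 15, 12).
For a Dirichlet(a₁,…,a_K) with all aᵢ > 1, the mode has j-th component (aⱼ − 1)/(Σaᵢ − K).
Here Σaᵢ = 65 and K = 5, so p_3 = (7 − 1)/(65 − 5) = 6/60 ≈ 0.1000.

MAP estimate: 0.1000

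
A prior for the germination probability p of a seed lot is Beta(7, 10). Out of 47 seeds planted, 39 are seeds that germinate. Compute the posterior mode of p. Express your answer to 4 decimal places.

p̂_MAP = 0.7258

Prior: Beta(7, 10).
Data: 39 successes in 47 trials. The binomial likelihood contributes p^39(1−p)^8, so the posterior is Beta(7+39, 10+8) = Beta(46, 18).
For Beta(a, b) with a, b > 1 the mode is (a−1)/(a+b−2) = 45/62 ≈ 0.7258.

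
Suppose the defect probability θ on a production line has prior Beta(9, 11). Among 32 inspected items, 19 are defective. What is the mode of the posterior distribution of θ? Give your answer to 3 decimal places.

θ̂_MAP = 0.540

Prior: Beta(9, 11).
Data: 19 successes in 32 trials. The binomial likelihood contributes θ^19(1−θ)^13, so the posterior is Beta(9+19, 11+13) = Beta(28, 24).
For Beta(a, b) with a, b > 1 the mode is (a−1)/(a+b−2) = 27/50 ≈ 0.540.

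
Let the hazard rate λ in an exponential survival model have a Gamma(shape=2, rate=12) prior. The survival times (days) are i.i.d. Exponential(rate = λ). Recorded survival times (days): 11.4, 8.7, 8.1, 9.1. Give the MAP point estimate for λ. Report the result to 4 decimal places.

The Exponential(rate=λ) likelihood is ∝ λ^n e^(−λΣtᵢ). Here n = 4 and Σtᵢ = 11.4 + 8.7 + 8.1 + 9.1 = 37.3.
Posterior ∝ λe^(−12λ) · λ^4e^(−37.3λ) = λ^5e^(−49.3λ), i.e. Gamma(6, 49.3).
Mode = (a−1)/b = 5/49.3 ≈ 0.1014.

λ̂_MAP = 0.1014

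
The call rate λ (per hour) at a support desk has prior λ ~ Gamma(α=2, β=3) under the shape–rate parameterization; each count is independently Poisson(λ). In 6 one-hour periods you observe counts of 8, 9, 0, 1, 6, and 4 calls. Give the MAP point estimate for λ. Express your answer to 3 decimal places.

Σxᵢ = 8+9+0+1+6+4 = 28, with n = 6.
Posterior ∝ λe^(−3λ) · λ^28e^(−6λ) = λ^29e^(−9λ), i.e. Gamma(shape=30, rate=9).
The mode of a Gamma(a, b) with a ≥ 1 (shape–rate) is (a−1)/b = 29/9 ≈ 3.222.

λ̂_MAP = 3.222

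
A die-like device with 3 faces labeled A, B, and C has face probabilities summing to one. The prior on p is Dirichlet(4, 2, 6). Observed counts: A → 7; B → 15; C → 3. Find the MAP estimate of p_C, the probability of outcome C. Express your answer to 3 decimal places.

The posterior is Dirichlet(αᵢ + nᵢ) = Dirichlet(11, 17, 9).
For a Dirichlet(a₁,…,a_K) with all aᵢ > 1, the mode has j-th component (aⱼ − 1)/(Σaᵢ − K).
Here Σaᵢ = 37 and K = 3, so p_C = (9 − 1)/(37 − 3) = 8/34 ≈ 0.235.

MAP estimate of p_C = 0.235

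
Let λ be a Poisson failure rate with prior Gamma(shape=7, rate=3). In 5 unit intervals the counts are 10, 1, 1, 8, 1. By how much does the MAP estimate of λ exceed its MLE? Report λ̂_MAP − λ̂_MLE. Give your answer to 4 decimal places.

MAP − MLE = -0.8250

Σxᵢ = 21. Posterior is Gamma(28, 8); MAP = (28−1)/8 = 27/8 ≈ 3.37500.
MLE = x̄ = 21/5 ≈ 4.20000.
Difference = 27/8 − 21/5 = -33/40 ≈ -0.8250.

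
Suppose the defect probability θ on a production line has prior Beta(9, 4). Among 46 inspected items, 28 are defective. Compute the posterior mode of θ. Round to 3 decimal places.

θ̂_MAP = 0.632

Prior: Beta(9, 4).
Data: 28 successes in 46 trials. The binomial likelihood contributes θ^28(1−θ)^18, so the posterior is Beta(9+28, 4+18) = Beta(37, 22).
For Beta(a, b) with a, b > 1 the mode is (a−1)/(a+b−2) = 36/57 ≈ 0.632.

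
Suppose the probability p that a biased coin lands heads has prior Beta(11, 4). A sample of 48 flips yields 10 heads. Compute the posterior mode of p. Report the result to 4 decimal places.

Prior: Beta(11, 4).
Data: 10 successes in 48 trials. The binomial likelihood contributes p^10(1−p)^38, so the posterior is Beta(11+10, 4+38) = Beta(21, 42).
For Beta(a, b) with a, b > 1 the mode is (a−1)/(a+b−2) = 20/61 ≈ 0.3279.

p̂_MAP = 0.3279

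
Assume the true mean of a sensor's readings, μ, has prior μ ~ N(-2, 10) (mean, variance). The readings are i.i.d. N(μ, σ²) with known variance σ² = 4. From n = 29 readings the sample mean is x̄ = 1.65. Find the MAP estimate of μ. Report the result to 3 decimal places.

n = 29, x̄ = 1.65.
For a Normal prior and Normal likelihood with known variance, the posterior is Normal; its mode equals its mean, the precision-weighted average.
Prior precision 1/σ₀² = 1/10 = 0.1; data precision n/σ² = 29/4 = 7.25.
μ̂ = (0.1·(-2) + 7.25·1.65) / (0.1 + 7.25) = 11.7625/7.35 = 941/588 ≈ 1.600.

μ̂_MAP = 1.600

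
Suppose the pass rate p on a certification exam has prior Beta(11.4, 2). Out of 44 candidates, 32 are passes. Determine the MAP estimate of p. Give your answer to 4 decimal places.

p̂_MAP = 0.7653

Prior: Beta(11.4, 2).
Data: 32 successes in 44 trials. The binomial likelihood contributes p^32(1−p)^12, so the posterior is Beta(11.4+32, 2+12) = Beta(43.4, 14).
For Beta(a, b) with a, b > 1 the mode is (a−1)/(a+b−2) = 42.4/55.4 ≈ 0.7653.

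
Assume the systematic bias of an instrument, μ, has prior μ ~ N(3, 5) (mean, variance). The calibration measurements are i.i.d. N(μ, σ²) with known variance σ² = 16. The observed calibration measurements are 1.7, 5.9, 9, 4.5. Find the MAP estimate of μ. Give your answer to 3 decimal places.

μ̂_MAP = 4.264

n = 4; x̄ = (1.7 + 5.9 + 9 + 4.5)/4 = 21.1/4 = 5.275.
For a Normal prior and Normal likelihood with known variance, the posterior is Normal; its mode equals its mean, the precision-weighted average.
Prior precision 1/σ₀² = 1/5 = 0.2; data precision n/σ² = 4/16 = 0.25.
μ̂ = (0.2·3 + 0.25·5.275) / (0.2 + 0.25) = 1.91875/0.45 = 307/72 ≈ 4.264.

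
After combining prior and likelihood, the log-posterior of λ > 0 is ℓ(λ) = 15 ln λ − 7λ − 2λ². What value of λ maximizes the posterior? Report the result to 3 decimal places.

λ̂_MAP = 1.250

ℓ'(λ) = 15/λ − 7 − 4λ. Setting this to zero and multiplying by λ: 4λ² + 7λ − 15 = 0.
λ = (−7 + √(7² + 4·4·15)) / (2·4) = (−7 + √289) / 8 = (−7 + 17)/8 = 5/4.
ℓ''(λ) = −15/λ² − 4 < 0, confirming a maximum.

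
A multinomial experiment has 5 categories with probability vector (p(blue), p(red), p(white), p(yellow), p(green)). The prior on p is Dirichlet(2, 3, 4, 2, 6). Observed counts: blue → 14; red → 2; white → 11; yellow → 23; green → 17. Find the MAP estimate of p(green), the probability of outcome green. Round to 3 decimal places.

The posterior is Dirichlet(αᵢ + nᵢ) = Dirichlet(16, 5, 15, 25, 23).
For a Dirichlet(a₁,…,a_K) with all aᵢ > 1, the mode has j-th component (aⱼ − 1)/(Σaᵢ − K).
Here Σaᵢ = 84 and K = 5, so p(green) = (23 − 1)/(84 − 5) = 22/79 ≈ 0.278.

MAP estimate of p(green) = 0.278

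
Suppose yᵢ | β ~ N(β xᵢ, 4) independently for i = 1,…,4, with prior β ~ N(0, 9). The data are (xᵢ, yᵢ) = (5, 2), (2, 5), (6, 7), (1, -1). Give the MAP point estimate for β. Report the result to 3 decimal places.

log p(β | y) = −Σ(yᵢ − βxᵢ)²/(2·4) − β²/(2·9) + const.
Setting the derivative to zero: Σxᵢ(yᵢ − βxᵢ)/4 − β/9 = 0, so β = Σxᵢyᵢ / (Σxᵢ² + σ²/τ²).
Σxᵢyᵢ = 5·2 + 2·5 + 6·7 + 1·(-1) = 61; Σxᵢ² = 66; σ²/τ² = 4/9.
β̂_MAP = 61 / (66 + 4/9) = 61/(598/9) = 549/598 ≈ 0.918.

β̂_MAP = 0.918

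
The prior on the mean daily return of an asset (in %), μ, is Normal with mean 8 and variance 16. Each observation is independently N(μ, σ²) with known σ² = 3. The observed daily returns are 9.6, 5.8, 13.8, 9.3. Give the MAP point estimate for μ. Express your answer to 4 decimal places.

μ̂_MAP = 9.5522

n = 4; x̄ = (9.6 + 5.8 + 13.8 + 9.3)/4 = 38.5/4 = 9.625.
For a Normal prior and Normal likelihood with known variance, the posterior is Normal; its mode equals its mean, the precision-weighted average.
Prior precision 1/σ₀² = 1/16 = 0.0625; data precision n/σ² = 4/3.
μ̂ = (0.0625·8 + (4/3)·9.625) / (0.0625 + 4/3) = (40/3)/(67/48) = 640/67 ≈ 9.5522.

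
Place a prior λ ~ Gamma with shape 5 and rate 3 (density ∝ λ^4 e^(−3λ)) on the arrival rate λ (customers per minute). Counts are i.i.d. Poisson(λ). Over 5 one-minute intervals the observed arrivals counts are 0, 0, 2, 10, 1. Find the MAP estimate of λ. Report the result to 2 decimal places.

Σxᵢ = 0+0+2+10+1 = 13, with n = 5.
Posterior ∝ λ^4e^(−3λ) · λ^13e^(−5λ) = λ^17e^(−8λ), i.e. Gamma(shape=18, rate=8).
The mode of a Gamma(a, b) with a ≥ 1 (shape–rate) is (a−1)/b = 17/8 ≈ 2.13.

λ̂_MAP = 2.13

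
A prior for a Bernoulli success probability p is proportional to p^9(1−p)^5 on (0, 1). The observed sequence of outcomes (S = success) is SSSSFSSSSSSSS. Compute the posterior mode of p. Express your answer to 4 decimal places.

The prior density ∝ p^9(1−p)^5 is the kernel of Beta(10, 6).
Data: 12 successes in 13 trials (from the sequence). The binomial likelihood contributes p^12(1−p)^1, so the posterior is Beta(10+12, 6+1) = Beta(22, 7).
For Beta(a, b) with a, b > 1 the mode is (a−1)/(a+b−2) = 21/27 ≈ 0.7778.

p̂_MAP = 0.7778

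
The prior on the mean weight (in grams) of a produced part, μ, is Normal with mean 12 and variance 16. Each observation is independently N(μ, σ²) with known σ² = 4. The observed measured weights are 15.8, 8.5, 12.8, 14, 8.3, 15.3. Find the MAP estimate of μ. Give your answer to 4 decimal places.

n = 6; x̄ = (15.8 + 8.5 + 12.8 + 14 + 8.3 + 15.3)/6 = 74.7/6 = 12.45.
For a Normal prior and Normal likelihood with known variance, the posterior is Normal; its mode equals its mean, the precision-weighted average.
Prior precision 1/σ₀² = 1/16 = 0.0625; data precision n/σ² = 6/4 = 1.5.
μ̂ = (0.0625·12 + 1.5·12.45) / (0.0625 + 1.5) = 19.425/1.5625 = 12.4320.

μ̂_MAP = 12.4320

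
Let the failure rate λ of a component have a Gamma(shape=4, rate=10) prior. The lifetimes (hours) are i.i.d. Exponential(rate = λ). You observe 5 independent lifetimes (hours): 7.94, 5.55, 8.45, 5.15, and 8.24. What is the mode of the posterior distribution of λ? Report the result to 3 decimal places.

λ̂_MAP = 0.176

The Exponential(rate=λ) likelihood is ∝ λ^n e^(−λΣtᵢ). Here n = 5 and Σtᵢ = 7.94 + 5.55 + 8.45 + 5.15 + 8.24 = 35.33.
Posterior ∝ λ^3e^(−10λ) · λ^5e^(−35.33λ) = λ^8e^(−45.33λ), i.e. Gamma(9, 45.33).
Mode = (a−1)/b = 8/45.33 ≈ 0.176.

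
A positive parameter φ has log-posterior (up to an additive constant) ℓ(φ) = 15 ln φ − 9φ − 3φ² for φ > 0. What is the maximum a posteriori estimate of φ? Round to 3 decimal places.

ℓ'(φ) = 15/φ − 9 − 6φ. Setting this to zero and multiplying by φ: 6φ² + 9φ − 15 = 0.
φ = (−9 + √(9² + 4·6·15)) / (2·6) = (−9 + √441) / 12 = (−9 + 21)/12 = 1.
ℓ''(φ) = −15/φ² − 6 < 0, confirming a maximum.

φ̂_MAP = 1.000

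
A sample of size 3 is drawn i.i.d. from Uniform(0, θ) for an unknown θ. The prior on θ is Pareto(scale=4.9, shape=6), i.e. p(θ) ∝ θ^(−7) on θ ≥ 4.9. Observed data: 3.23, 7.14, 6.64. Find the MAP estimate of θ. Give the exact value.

The Uniform(0, θ) likelihood is θ^(−n) for θ ≥ max(xᵢ), zero otherwise. Here max(xᵢ) = 7.14.
Posterior ∝ θ^(−7) · θ^(−3) = θ^(−10) on θ ≥ max(4.9, 7.14) = 7.14.
This density is strictly decreasing in θ, so the posterior mode lies at the lower boundary of the support.

θ̂_MAP = 7.14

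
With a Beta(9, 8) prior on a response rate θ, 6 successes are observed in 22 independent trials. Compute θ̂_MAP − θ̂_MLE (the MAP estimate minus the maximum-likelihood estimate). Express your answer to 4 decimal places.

Posterior is Beta(15, 24); MAP = (15−1)/(39−2) = 14/37 ≈ 0.37838.
MLE ignores the prior: θ̂_MLE = k/n = 6/22 ≈ 0.27273.
Difference = 14/37 − 6/22 = 43/407 ≈ 0.1057.

MAP − MLE = 0.1057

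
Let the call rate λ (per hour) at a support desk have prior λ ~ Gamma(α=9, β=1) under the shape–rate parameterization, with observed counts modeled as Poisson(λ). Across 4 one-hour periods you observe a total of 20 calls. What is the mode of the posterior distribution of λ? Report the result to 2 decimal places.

Σxᵢ = 20, n = 4.
Posterior ∝ λ^8e^(−1λ) · λ^20e^(−4λ) = λ^28e^(−5λ), i.e. Gamma(shape=29, rate=5).
The mode of a Gamma(a, b) with a ≥ 1 (shape–rate) is (a−1)/b = 28/5 ≈ 5.60.

λ̂_MAP = 5.60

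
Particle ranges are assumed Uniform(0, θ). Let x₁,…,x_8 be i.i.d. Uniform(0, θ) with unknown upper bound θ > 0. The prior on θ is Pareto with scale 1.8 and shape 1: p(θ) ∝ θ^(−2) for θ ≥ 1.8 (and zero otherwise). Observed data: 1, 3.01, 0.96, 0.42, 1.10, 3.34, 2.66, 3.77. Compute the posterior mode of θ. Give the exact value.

The Uniform(0, θ) likelihood is θ^(−n) for θ ≥ max(xᵢ), zero otherwise. Here max(xᵢ) = 3.77.
Posterior ∝ θ^(−2) · θ^(−8) = θ^(−10) on θ ≥ max(1.8, 3.77) = 3.77.
This density is strictly decreasing in θ, so the posterior mode lies at the lower boundary of the support.

θ̂_MAP = 3.77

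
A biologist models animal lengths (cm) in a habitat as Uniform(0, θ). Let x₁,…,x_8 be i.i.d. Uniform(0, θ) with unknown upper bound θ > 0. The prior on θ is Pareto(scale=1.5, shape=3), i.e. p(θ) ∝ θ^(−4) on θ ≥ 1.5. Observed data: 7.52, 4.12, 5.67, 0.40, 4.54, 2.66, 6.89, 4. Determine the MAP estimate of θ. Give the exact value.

θ̂_MAP = 7.52

The Uniform(0, θ) likelihood is θ^(−n) for θ ≥ max(xᵢ), zero otherwise. Here max(xᵢ) = 7.52.
Posterior ∝ θ^(−4) · θ^(−8) = θ^(−12) on θ ≥ max(1.5, 7.52) = 7.52.
This density is strictly decreasing in θ, so the posterior mode lies at the lower boundary of the support.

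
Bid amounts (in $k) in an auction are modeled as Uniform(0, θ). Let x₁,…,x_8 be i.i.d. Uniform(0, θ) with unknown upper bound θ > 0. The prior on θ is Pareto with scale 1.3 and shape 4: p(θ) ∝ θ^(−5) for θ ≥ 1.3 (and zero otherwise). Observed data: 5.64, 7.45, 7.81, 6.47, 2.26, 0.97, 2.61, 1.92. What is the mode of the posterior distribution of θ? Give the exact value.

θ̂_MAP = 7.81

The Uniform(0, θ) likelihood is θ^(−n) for θ ≥ max(xᵢ), zero otherwise. Here max(xᵢ) = 7.81.
Posterior ∝ θ^(−5) · θ^(−8) = θ^(−13) on θ ≥ max(1.3, 7.81) = 7.81.
This density is strictly decreasing in θ, so the posterior mode lies at the lower boundary of the support.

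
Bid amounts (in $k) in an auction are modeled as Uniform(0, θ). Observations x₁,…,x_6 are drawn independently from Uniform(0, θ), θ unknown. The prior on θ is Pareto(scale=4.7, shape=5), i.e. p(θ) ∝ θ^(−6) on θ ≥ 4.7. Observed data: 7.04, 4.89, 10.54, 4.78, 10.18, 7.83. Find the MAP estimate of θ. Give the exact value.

θ̂_MAP = 10.54

The Uniform(0, θ) likelihood is θ^(−n) for θ ≥ max(xᵢ), zero otherwise. Here max(xᵢ) = 10.54.
Posterior ∝ θ^(−6) · θ^(−6) = θ^(−12) on θ ≥ max(4.7, 10.54) = 10.54.
This density is strictly decreasing in θ, so the posterior mode lies at the lower boundary of the support.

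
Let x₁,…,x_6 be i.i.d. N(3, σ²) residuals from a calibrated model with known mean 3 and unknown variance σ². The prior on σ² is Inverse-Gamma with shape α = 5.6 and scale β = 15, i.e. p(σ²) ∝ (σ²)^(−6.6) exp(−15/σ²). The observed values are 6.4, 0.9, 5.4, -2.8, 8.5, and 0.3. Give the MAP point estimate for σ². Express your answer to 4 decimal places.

σ̂²_MAP = 6.4016

Sum of squared deviations about the known mean: SS = (6.4−3)² + (0.9−3)² + (5.4−3)² + (-2.8−3)² + (8.5−3)² + (0.3−3)² = 92.91.
The Normal likelihood contributes (σ²)^(−n/2) exp(−SS/(2σ²)), so the posterior is Inverse-Gamma(α + n/2, β + SS/2) = Inverse-Gamma(8.6, 61.455).
The mode of Inverse-Gamma(a, b) is b/(a+1) = 61.455/9.6 ≈ 6.4016.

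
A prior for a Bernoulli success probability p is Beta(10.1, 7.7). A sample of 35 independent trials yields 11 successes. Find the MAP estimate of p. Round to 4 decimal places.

Prior: Beta(10.1, 7.7).
Data: 11 successes in 35 trials. The binomial likelihood contributes p^11(1−p)^24, so the posterior is Beta(10.1+11, 7.7+24) = Beta(21.1, 31.7).
For Beta(a, b) with a, b > 1 the mode is (a−1)/(a+b−2) = 20.1/50.8 ≈ 0.3957.

p̂_MAP = 0.3957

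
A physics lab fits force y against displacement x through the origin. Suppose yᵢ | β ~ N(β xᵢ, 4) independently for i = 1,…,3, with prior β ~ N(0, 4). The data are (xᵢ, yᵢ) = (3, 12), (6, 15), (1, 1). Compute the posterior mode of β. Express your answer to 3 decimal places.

β̂_MAP = 2.702

log p(β | y) = −Σ(yᵢ − βxᵢ)²/(2·4) − β²/(2·4) + const.
Setting the derivative to zero: Σxᵢ(yᵢ − βxᵢ)/4 − β/4 = 0, so β = Σxᵢyᵢ / (Σxᵢ² + σ²/τ²).
Σxᵢyᵢ = 3·12 + 6·15 + 1·1 = 127; Σxᵢ² = 46; σ²/τ² = 1.
β̂_MAP = 127 / (46 + 1) = 127/47 ≈ 2.702.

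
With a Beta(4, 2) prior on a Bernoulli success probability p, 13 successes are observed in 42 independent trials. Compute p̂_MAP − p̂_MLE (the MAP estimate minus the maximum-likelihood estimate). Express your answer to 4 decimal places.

Posterior is Beta(17, 31); MAP = (17−1)/(48−2) = 16/46 ≈ 0.34783.
MLE ignores the prior: p̂_MLE = k/n = 13/42 ≈ 0.30952.
Difference = 16/46 − 13/42 = 37/966 ≈ 0.0383.

MAP − MLE = 0.0383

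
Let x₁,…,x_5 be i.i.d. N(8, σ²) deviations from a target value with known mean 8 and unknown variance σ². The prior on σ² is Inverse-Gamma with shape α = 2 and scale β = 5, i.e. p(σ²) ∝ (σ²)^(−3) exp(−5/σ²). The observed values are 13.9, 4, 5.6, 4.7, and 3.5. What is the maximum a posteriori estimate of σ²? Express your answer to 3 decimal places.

σ̂²_MAP = 8.883

Sum of squared deviations about the known mean: SS = (13.9−8)² + (4−8)² + (5.6−8)² + (4.7−8)² + (3.5−8)² = 87.71.
The Normal likelihood contributes (σ²)^(−n/2) exp(−SS/(2σ²)), so the posterior is Inverse-Gamma(α + n/2, β + SS/2) = Inverse-Gamma(4.5, 48.855).
The mode of Inverse-Gamma(a, b) is b/(a+1) = 48.855/5.5 ≈ 8.883.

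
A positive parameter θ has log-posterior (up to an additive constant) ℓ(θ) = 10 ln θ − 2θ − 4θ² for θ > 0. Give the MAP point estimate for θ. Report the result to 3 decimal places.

θ̂_MAP = 1.000

ℓ'(θ) = 10/θ − 2 − 8θ. Setting this to zero and multiplying by θ: 8θ² + 2θ − 10 = 0.
θ = (−2 + √(2² + 4·8·10)) / (2·8) = (−2 + √324) / 16 = (−2 + 18)/16 = 1.
ℓ''(θ) = −10/θ² − 8 < 0, confirming a maximum.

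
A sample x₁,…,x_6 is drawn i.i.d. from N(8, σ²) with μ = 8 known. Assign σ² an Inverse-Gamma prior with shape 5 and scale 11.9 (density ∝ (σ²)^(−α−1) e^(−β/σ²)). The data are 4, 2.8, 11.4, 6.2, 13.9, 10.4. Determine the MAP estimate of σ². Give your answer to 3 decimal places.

Sum of squared deviations about the known mean: SS = (4−8)² + (2.8−8)² + (11.4−8)² + (6.2−8)² + (13.9−8)² + (10.4−8)² = 98.41.
The Normal likelihood contributes (σ²)^(−n/2) exp(−SS/(2σ²)), so the posterior is Inverse-Gamma(α + n/2, β + SS/2) = Inverse-Gamma(8, 61.105).
The mode of Inverse-Gamma(a, b) is b/(a+1) = 61.105/9 ≈ 6.789.

σ̂²_MAP = 6.789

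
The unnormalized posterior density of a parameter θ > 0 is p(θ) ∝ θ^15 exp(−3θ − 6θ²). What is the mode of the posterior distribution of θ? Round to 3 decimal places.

θ̂_MAP = 1.000

ℓ'(θ) = 15/θ − 3 − 12θ. Setting this to zero and multiplying by θ: 12θ² + 3θ − 15 = 0.
θ = (−3 + √(3² + 4·12·15)) / (2·12) = (−3 + √729) / 24 = (−3 + 27)/24 = 1.
ℓ''(θ) = −15/θ² − 12 < 0, confirming a maximum.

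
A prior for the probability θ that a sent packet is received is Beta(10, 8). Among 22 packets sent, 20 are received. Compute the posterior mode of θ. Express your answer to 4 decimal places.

θ̂_MAP = 0.7632

Prior: Beta(10, 8).
Data: 20 successes in 22 trials. The binomial likelihood contributes θ^20(1−θ)^2, so the posterior is Beta(10+20, 8+2) = Beta(30, 10).
For Beta(a, b) with a, b > 1 the mode is (a−1)/(a+b−2) = 29/38 ≈ 0.7632.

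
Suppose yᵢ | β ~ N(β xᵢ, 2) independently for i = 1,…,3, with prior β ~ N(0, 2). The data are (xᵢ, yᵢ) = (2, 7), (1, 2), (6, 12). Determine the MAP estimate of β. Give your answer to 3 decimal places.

β̂_MAP = 2.095

log p(β | y) = −Σ(yᵢ − βxᵢ)²/(2·2) − β²/(2·2) + const.
Setting the derivative to zero: Σxᵢ(yᵢ − βxᵢ)/2 − β/2 = 0, so β = Σxᵢyᵢ / (Σxᵢ² + σ²/τ²).
Σxᵢyᵢ = 2·7 + 1·2 + 6·12 = 88; Σxᵢ² = 41; σ²/τ² = 1.
β̂_MAP = 88 / (41 + 1) = 88/42 ≈ 2.095.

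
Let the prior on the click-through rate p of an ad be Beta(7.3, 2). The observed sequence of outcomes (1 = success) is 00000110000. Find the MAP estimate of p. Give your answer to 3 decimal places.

p̂_MAP = 0.454

Prior: Beta(7.3, 2).
Data: 2 successes in 11 trials (from the sequence). The binomial likelihood contributes p^2(1−p)^9, so the posterior is Beta(7.3+2, 2+9) = Beta(9.3, 11).
For Beta(a, b) with a, b > 1 the mode is (a−1)/(a+b−2) = 8.3/18.3 ≈ 0.454.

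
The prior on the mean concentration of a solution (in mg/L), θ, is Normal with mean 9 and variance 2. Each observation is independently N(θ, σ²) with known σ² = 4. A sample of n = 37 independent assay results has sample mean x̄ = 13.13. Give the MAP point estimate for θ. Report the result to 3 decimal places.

n = 37, x̄ = 13.13.
For a Normal prior and Normal likelihood with known variance, the posterior is Normal; its mode equals its mean, the precision-weighted average.
Prior precision 1/σ₀² = 1/2 = 0.5; data precision n/σ² = 37/4 = 9.25.
θ̂ = (0.5·9 + 9.25·13.13) / (0.5 + 9.25) = 125.9525/9.75 = 50381/3900 ≈ 12.918.

θ̂_MAP = 12.918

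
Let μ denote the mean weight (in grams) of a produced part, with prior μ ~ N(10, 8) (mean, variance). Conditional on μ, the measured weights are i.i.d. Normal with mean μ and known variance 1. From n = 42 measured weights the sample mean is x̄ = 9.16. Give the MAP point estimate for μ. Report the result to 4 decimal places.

μ̂_MAP = 9.1625

n = 42, x̄ = 9.16.
For a Normal prior and Normal likelihood with known variance, the posterior is Normal; its mode equals its mean, the precision-weighted average.
Prior precision 1/σ₀² = 1/8 = 0.125; data precision n/σ² = 42/1 = 42.
μ̂ = (0.125·10 + 42·9.16) / (0.125 + 42) = 385.97/42.125 = 77194/8425 ≈ 9.1625.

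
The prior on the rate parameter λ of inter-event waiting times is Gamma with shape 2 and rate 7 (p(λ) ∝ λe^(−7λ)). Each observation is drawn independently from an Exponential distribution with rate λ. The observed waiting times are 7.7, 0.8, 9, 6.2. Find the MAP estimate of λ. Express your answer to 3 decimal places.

λ̂_MAP = 0.163

The Exponential(rate=λ) likelihood is ∝ λ^n e^(−λΣtᵢ). Here n = 4 and Σtᵢ = 7.7 + 0.8 + 9 + 6.2 = 23.7.
Posterior ∝ λe^(−7λ) · λ^4e^(−23.7λ) = λ^5e^(−30.7λ), i.e. Gamma(6, 30.7).
Mode = (a−1)/b = 5/30.7 ≈ 0.163.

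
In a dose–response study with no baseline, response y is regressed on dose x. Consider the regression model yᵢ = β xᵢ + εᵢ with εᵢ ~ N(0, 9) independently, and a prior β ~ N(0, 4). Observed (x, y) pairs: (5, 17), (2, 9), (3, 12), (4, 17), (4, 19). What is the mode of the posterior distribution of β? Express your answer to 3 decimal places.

β̂_MAP = 3.917

log p(β | y) = −Σ(yᵢ − βxᵢ)²/(2·9) − β²/(2·4) + const.
Setting the derivative to zero: Σxᵢ(yᵢ − βxᵢ)/9 − β/4 = 0, so β = Σxᵢyᵢ / (Σxᵢ² + σ²/τ²).
Σxᵢyᵢ = 5·17 + 2·9 + 3·12 + 4·17 + 4·19 = 283; Σxᵢ² = 70; σ²/τ² = 2.25.
β̂_MAP = 283 / (70 + 2.25) = 283/72.25 ≈ 3.917.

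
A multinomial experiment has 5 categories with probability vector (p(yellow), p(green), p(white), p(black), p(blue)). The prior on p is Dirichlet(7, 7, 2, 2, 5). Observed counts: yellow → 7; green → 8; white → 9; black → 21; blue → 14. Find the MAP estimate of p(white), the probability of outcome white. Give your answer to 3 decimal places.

The posterior is Dirichlet(αᵢ + nᵢ) = Dirichlet(14, 15, 11, 23, 19).
For a Dirichlet(a₁,…,a_K) with all aᵢ > 1, the mode has j-th component (aⱼ − 1)/(Σaᵢ − K).
Here Σaᵢ = 82 and K = 5, so p(white) = (11 − 1)/(82 − 5) = 10/77 ≈ 0.130.

MAP estimate of p(white) = 0.130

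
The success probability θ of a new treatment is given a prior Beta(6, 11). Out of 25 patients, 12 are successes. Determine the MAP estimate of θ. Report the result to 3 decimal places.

θ̂_MAP = 0.425

Prior: Beta(6, 11).
Data: 12 successes in 25 trials. The binomial likelihood contributes θ^12(1−θ)^13, so the posterior is Beta(6+12, 11+13) = Beta(18, 24).
For Beta(a, b) with a, b > 1 the mode is (a−1)/(a+b−2) = 17/40 ≈ 0.425.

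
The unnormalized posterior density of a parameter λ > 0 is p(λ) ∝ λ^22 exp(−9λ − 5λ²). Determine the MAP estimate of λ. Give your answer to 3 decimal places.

ℓ'(λ) = 22/λ − 9 − 10λ. Setting this to zero and multiplying by λ: 10λ² + 9λ − 22 = 0.
λ = (−9 + √(9² + 4·10·22)) / (2·10) = (−9 + √961) / 20 = (−9 + 31)/20 = 11/10.
ℓ''(λ) = −22/λ² − 10 < 0, confirming a maximum.

λ̂_MAP = 1.100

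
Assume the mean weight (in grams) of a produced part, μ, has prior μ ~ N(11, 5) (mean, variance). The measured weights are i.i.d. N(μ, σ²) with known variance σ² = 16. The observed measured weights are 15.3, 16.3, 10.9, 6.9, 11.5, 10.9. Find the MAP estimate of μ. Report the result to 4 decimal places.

μ̂_MAP = 11.6304

n = 6; x̄ = (15.3 + 16.3 + 10.9 + 6.9 + 11.5 + 10.9)/6 = 71.8/6 = 359/30 ≈ 11.9667.
For a Normal prior and Normal likelihood with known variance, the posterior is Normal; its mode equals its mean, the precision-weighted average.
Prior precision 1/σ₀² = 1/5 = 0.2; data precision n/σ² = 6/16 = 0.375.
μ̂ = (0.2·11 + 0.375·(359/30)) / (0.2 + 0.375) = 6.6875/0.575 = 535/46 ≈ 11.6304.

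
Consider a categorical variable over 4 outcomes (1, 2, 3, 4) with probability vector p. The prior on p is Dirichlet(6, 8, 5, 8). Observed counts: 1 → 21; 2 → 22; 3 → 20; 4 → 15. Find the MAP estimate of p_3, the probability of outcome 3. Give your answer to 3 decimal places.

The posterior is Dirichlet(αᵢ + nᵢ) = Dirichlet(27, 30, 25, 23).
For a Dirichlet(a₁,…,a_K) with all aᵢ > 1, the mode has j-th component (aⱼ − 1)/(Σaᵢ − K).
Here Σaᵢ = 105 and K = 4, so p_3 = (25 − 1)/(105 − 4) = 24/101 ≈ 0.238.

MAP estimate: 0.238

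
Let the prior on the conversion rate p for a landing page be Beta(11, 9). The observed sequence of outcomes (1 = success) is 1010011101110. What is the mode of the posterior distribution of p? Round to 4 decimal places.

p̂_MAP = 0.5806

Prior: Beta(11, 9).
Data: 8 successes in 13 trials (from the sequence). The binomial likelihood contributes p^8(1−p)^5, so the posterior is Beta(11+8, 9+5) = Beta(19, 14).
For Beta(a, b) with a, b > 1 the mode is (a−1)/(a+b−2) = 18/31 ≈ 0.5806.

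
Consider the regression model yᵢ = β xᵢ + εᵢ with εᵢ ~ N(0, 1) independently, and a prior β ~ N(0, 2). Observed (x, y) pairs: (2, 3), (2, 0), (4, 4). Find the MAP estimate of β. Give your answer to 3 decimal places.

β̂_MAP = 0.898

log p(β | y) = −Σ(yᵢ − βxᵢ)²/(2·1) − β²/(2·2) + const.
Setting the derivative to zero: Σxᵢ(yᵢ − βxᵢ)/1 − β/2 = 0, so β = Σxᵢyᵢ / (Σxᵢ² + σ²/τ²).
Σxᵢyᵢ = 2·3 + 2·0 + 4·4 = 22; Σxᵢ² = 24; σ²/τ² = 0.5.
β̂_MAP = 22 / (24 + 0.5) = 22/24.5 ≈ 0.898.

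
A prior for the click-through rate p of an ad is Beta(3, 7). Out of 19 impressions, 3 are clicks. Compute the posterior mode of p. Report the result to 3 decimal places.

Prior: Beta(3, 7).
Data: 3 successes in 19 trials. The binomial likelihood contributes p^3(1−p)^16, so the posterior is Beta(3+3, 7+16) = Beta(6, 23).
For Beta(a, b) with a, b > 1 the mode is (a−1)/(a+b−2) = 5/27 ≈ 0.185.

p̂_MAP = 0.185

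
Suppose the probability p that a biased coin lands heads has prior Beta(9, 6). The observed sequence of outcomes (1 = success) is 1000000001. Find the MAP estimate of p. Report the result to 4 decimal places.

Prior: Beta(9, 6).
Data: 2 successes in 10 trials (from the sequence). The binomial likelihood contributes p^2(1−p)^8, so the posterior is Beta(9+2, 6+8) = Beta(11, 14).
For Beta(a, b) with a, b > 1 the mode is (a−1)/(a+b−2) = 10/23 ≈ 0.4348.

p̂_MAP = 0.4348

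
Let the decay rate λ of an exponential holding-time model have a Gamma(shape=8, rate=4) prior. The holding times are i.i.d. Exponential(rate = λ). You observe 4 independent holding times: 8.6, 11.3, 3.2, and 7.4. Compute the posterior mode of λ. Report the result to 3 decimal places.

λ̂_MAP = 0.319

The Exponential(rate=λ) likelihood is ∝ λ^n e^(−λΣtᵢ). Here n = 4 and Σtᵢ = 8.6 + 11.3 + 3.2 + 7.4 = 30.5.
Posterior ∝ λ^7e^(−4λ) · λ^4e^(−30.5λ) = λ^11e^(−34.5λ), i.e. Gamma(12, 34.5).
Mode = (a−1)/b = 11/34.5 ≈ 0.319.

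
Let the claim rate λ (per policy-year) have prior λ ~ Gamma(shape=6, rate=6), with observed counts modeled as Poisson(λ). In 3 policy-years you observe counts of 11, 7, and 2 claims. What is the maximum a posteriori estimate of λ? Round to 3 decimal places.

Σxᵢ = 11+7+2 = 20, with n = 3.
Posterior ∝ λ^5e^(−6λ) · λ^20e^(−3λ) = λ^25e^(−9λ), i.e. Gamma(shape=26, rate=9).
The mode of a Gamma(a, b) with a ≥ 1 (shape–rate) is (a−1)/b = 25/9 ≈ 2.778.

λ̂_MAP = 2.778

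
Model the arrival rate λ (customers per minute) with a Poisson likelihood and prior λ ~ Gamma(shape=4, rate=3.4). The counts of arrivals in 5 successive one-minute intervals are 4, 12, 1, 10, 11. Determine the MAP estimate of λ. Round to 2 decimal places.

Σxᵢ = 4+12+1+10+11 = 38, with n = 5.
Posterior ∝ λ^3e^(−3.4λ) · λ^38e^(−5λ) = λ^41e^(−8.4λ), i.e. Gamma(shape=42, rate=8.4).
The mode of a Gamma(a, b) with a ≥ 1 (shape–rate) is (a−1)/b = 41/8.4 ≈ 4.88.

λ̂_MAP = 4.88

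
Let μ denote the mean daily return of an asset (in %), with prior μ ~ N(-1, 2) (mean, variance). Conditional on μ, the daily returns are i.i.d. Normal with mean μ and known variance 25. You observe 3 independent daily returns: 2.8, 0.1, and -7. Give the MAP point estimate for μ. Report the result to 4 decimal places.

n = 3; x̄ = (2.8 + 0.1 + (-7))/3 = -4.1/3 = -41/30 ≈ -1.3667.
For a Normal prior and Normal likelihood with known variance, the posterior is Normal; its mode equals its mean, the precision-weighted average.
Prior precision 1/σ₀² = 1/2 = 0.5; data precision n/σ² = 3/25 = 0.12.
μ̂ = (0.5·(-1) + 0.12·(-41/30)) / (0.5 + 0.12) = (-0.664)/0.62 = -166/155 ≈ -1.0710.

μ̂_MAP = -1.0710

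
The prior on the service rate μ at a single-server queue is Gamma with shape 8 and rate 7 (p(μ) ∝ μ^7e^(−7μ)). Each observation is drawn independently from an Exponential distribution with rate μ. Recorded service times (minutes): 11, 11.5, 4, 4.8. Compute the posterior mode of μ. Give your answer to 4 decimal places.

μ̂_MAP = 0.2872

The Exponential(rate=μ) likelihood is ∝ μ^n e^(−μΣtᵢ). Here n = 4 and Σtᵢ = 11 + 11.5 + 4 + 4.8 = 31.3.
Posterior ∝ μ^7e^(−7μ) · μ^4e^(−31.3μ) = μ^11e^(−38.3μ), i.e. Gamma(12, 38.3).
Mode = (a−1)/b = 11/38.3 ≈ 0.2872.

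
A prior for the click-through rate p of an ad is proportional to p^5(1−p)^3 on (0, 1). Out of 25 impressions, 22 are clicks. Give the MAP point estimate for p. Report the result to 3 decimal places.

The prior density ∝ p^5(1−p)^3 is the kernel of Beta(6, 4).
Data: 22 successes in 25 trials. The binomial likelihood contributes p^22(1−p)^3, so the posterior is Beta(6+22, 4+3) = Beta(28, 7).
For Beta(a, b) with a, b > 1 the mode is (a−1)/(a+b−2) = 27/33 ≈ 0.818.

p̂_MAP = 0.818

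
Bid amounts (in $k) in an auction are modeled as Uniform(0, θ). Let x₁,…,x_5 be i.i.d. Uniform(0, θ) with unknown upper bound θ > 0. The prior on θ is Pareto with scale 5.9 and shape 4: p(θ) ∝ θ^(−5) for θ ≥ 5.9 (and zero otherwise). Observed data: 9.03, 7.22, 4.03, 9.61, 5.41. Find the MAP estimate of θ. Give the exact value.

The Uniform(0, θ) likelihood is θ^(−n) for θ ≥ max(xᵢ), zero otherwise. Here max(xᵢ) = 9.61.
Posterior ∝ θ^(−5) · θ^(−5) = θ^(−10) on θ ≥ max(5.9, 9.61) = 9.61.
This density is strictly decreasing in θ, so the posterior mode lies at the lower boundary of the support.

θ̂_MAP = 9.61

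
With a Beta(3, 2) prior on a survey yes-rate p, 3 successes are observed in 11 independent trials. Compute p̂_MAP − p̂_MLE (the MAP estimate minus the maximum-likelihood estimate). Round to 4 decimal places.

Posterior is Beta(6, 10); MAP = (6−1)/(16−2) = 5/14 ≈ 0.35714.
MLE ignores the prior: p̂_MLE = k/n = 3/11 ≈ 0.27273.
Difference = 5/14 − 3/11 = 13/154 ≈ 0.0844.

MAP − MLE = 0.0844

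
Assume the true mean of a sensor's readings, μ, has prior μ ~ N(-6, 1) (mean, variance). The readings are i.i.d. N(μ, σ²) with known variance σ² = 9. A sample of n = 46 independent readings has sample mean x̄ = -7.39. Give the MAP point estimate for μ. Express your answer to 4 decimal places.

n = 46, x̄ = -7.39.
For a Normal prior and Normal likelihood with known variance, the posterior is Normal; its mode equals its mean, the precision-weighted average.
Prior precision 1/σ₀² = 1/1 = 1; data precision n/σ² = 46/9.
μ̂ = (1·(-6) + (46/9)·(-7.39)) / (1 + 46/9) = (-19697/450)/(55/9) = -19697/2750 ≈ -7.1625.

μ̂_MAP = -7.1625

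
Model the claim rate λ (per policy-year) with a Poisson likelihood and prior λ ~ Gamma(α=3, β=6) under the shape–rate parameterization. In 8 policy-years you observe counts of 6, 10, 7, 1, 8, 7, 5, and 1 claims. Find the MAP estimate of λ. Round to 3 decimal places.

λ̂_MAP = 3.357

Σxᵢ = 6+10+7+1+8+7+5+1 = 45, with n = 8.
Posterior ∝ λ^2e^(−6λ) · λ^45e^(−8λ) = λ^47e^(−14λ), i.e. Gamma(shape=48, rate=14).
The mode of a Gamma(a, b) with a ≥ 1 (shape–rate) is (a−1)/b = 47/14 ≈ 3.357.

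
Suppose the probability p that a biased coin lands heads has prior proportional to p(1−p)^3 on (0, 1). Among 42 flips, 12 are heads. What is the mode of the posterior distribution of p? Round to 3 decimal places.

p̂_MAP = 0.283

The prior density ∝ p(1−p)^3 is the kernel of Beta(2, 4).
Data: 12 successes in 42 trials. The binomial likelihood contributes p^12(1−p)^30, so the posterior is Beta(2+12, 4+30) = Beta(14, 34).
For Beta(a, b) with a, b > 1 the mode is (a−1)/(a+b−2) = 13/46 ≈ 0.283.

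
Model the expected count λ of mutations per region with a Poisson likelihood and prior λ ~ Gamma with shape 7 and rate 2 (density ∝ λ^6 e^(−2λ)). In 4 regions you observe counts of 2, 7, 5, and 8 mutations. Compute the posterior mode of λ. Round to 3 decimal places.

Σxᵢ = 2+7+5+8 = 22, with n = 4.
Posterior ∝ λ^6e^(−2λ) · λ^22e^(−4λ) = λ^28e^(−6λ), i.e. Gamma(shape=29, rate=6).
The mode of a Gamma(a, b) with a ≥ 1 (shape–rate) is (a−1)/b = 28/6 ≈ 4.667.

λ̂_MAP = 4.667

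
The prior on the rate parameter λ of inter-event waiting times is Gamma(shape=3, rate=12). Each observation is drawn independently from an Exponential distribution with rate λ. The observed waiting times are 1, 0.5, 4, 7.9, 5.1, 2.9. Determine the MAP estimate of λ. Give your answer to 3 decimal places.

The Exponential(rate=λ) likelihood is ∝ λ^n e^(−λΣtᵢ). Here n = 6 and Σtᵢ = 1 + 0.5 + 4 + 7.9 + 5.1 + 2.9 = 21.4.
Posterior ∝ λ^2e^(−12λ) · λ^6e^(−21.4λ) = λ^8e^(−33.4λ), i.e. Gamma(9, 33.4).
Mode = (a−1)/b = 8/33.4 ≈ 0.240.

λ̂_MAP = 0.240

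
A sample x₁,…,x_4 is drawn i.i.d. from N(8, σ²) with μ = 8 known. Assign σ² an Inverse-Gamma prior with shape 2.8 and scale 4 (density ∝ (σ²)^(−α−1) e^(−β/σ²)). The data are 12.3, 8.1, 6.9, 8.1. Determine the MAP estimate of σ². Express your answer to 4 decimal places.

σ̂²_MAP = 2.3897

Sum of squared deviations about the known mean: SS = (12.3−8)² + (8.1−8)² + (6.9−8)² + (8.1−8)² = 19.72.
The Normal likelihood contributes (σ²)^(−n/2) exp(−SS/(2σ²)), so the posterior is Inverse-Gamma(α + n/2, β + SS/2) = Inverse-Gamma(4.8, 13.86).
The mode of Inverse-Gamma(a, b) is b/(a+1) = 13.86/5.8 ≈ 2.3897.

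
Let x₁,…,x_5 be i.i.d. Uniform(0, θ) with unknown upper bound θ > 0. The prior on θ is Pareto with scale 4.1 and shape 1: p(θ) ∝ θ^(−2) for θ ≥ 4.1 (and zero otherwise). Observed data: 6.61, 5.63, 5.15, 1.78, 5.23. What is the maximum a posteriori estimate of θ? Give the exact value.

θ̂_MAP = 6.61

The Uniform(0, θ) likelihood is θ^(−n) for θ ≥ max(xᵢ), zero otherwise. Here max(xᵢ) = 6.61.
Posterior ∝ θ^(−2) · θ^(−5) = θ^(−7) on θ ≥ max(4.1, 6.61) = 6.61.
This density is strictly decreasing in θ, so the posterior mode lies at the lower boundary of the support.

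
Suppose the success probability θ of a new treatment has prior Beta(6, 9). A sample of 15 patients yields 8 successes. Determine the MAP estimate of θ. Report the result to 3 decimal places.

Prior: Beta(6, 9).
Data: 8 successes in 15 trials. The binomial likelihood contributes θ^8(1−θ)^7, so the posterior is Beta(6+8, 9+7) = Beta(14, 16).
For Beta(a, b) with a, b > 1 the mode is (a−1)/(a+b−2) = 13/28 ≈ 0.464.

θ̂_MAP = 0.464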